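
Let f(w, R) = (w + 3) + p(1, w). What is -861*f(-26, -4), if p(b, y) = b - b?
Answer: 19803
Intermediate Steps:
p(b, y) = 0
f(w, R) = 3 + w (f(w, R) = (w + 3) + 0 = (3 + w) + 0 = 3 + w)
-861*f(-26, -4) = -861*(3 - 26) = -861*(-23) = 19803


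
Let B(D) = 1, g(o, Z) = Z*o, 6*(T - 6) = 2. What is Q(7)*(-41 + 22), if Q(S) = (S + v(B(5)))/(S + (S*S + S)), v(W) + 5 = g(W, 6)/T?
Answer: -8/9 ≈ -0.88889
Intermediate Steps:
T = 19/3 (T = 6 + (⅙)*2 = 6 + ⅓ = 19/3 ≈ 6.3333)
v(W) = -5 + 18*W/19 (v(W) = -5 + (6*W)/(19/3) = -5 + (6*W)*(3/19) = -5 + 18*W/19)
Q(S) = (-77/19 + S)/(S² + 2*S) (Q(S) = (S + (-5 + (18/19)*1))/(S + (S*S + S)) = (S + (-5 + 18/19))/(S + (S² + S)) = (S - 77/19)/(S + (S + S²)) = (-77/19 + S)/(S² + 2*S))
Q(7)*(-41 + 22) = ((-77/19 + 7)/(7*(2 + 7)))*(-41 + 22) = ((⅐)*(56/19)/9)*(-19) = ((⅐)*(⅑)*(56/19))*(-19) = (8/171)*(-19) = -8/9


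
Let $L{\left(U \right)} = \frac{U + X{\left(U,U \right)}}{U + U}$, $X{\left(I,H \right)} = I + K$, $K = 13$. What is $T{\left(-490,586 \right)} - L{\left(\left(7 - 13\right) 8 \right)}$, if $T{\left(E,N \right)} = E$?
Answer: $- \frac{47123}{96} \approx -490.86$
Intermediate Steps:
$X{\left(I,H \right)} = 13 + I$ ($X{\left(I,H \right)} = I + 13 = 13 + I$)
$L{\left(U \right)} = \frac{13 + 2 U}{2 U}$ ($L{\left(U \right)} = \frac{U + \left(13 + U\right)}{U + U} = \frac{13 + 2 U}{2 U}$)
$T{\left(-490,586 \right)} - L{\left(\left(7 - 13\right) 8 \right)} = -490 - \frac{\frac{13}{2} + \left(7 - 13\right) 8}{\left(7 - 13\right) 8} = -490 - \frac{\frac{13}{2} - 48}{\left(-6\right) 8} = -490 - \frac{\frac{13}{2} - 48}{-48} = -490 - \left(- \frac{1}{48}\right) \left(- \frac{83}{2}\right) = -490 - \frac{83}{96} = - \frac{47123}{96}$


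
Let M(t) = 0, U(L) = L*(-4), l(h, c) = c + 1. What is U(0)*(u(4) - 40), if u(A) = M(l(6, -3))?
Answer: 0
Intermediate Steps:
l(h, c) = 1 + c
U(L) = -4*L
u(A) = 0
U(0)*(u(4) - 40) = (-4*0)*(0 - 40) = 0*(-40) = 0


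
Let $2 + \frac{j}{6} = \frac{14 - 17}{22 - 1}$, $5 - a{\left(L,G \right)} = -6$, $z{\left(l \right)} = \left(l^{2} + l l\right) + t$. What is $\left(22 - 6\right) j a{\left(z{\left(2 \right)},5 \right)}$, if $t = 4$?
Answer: $- \frac{15840}{7} \approx -2262.9$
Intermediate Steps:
$z{\left(l \right)} = 4 + 2 l^{2}$ ($z{\left(l \right)} = \left(l^{2} + l l\right) + 4 = \left(l^{2} + l^{2}\right) + 4 = 2 l^{2} + 4 = 4 + 2 l^{2}$)
$a{\left(L,G \right)} = 11$ ($a{\left(L,G \right)} = 5 - -6 = 5 + 6 = 11$)
$j = - \frac{90}{7}$ ($j = -12 + 6 \frac{14 - 17}{22 - 1} = -12 + 6 \left(- \frac{3}{21}\right) = -12 + 6 \left(\left(-3\right) \frac{1}{21}\right) = -12 + 6 \left(- \frac{1}{7}\right) = -12 - \frac{6}{7} = - \frac{90}{7} \approx -12.857$)
$\left(22 - 6\right) j a{\left(z{\left(2 \right)},5 \right)} = \left(22 - 6\right) \left(- \frac{90}{7}\right) 11 = 16 \left(- \frac{90}{7}\right) 11 = \left(- \frac{1440}{7}\right) 11 = - \frac{15840}{7}$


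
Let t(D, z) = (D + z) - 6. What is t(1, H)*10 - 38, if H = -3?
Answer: -118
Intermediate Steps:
t(D, z) = -6 + D + z
t(1, H)*10 - 38 = (-6 + 1 - 3)*10 - 38 = -8*10 - 38 = -80 - 38 = -118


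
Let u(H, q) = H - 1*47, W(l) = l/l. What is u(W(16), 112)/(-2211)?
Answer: 46/2211 ≈ 0.020805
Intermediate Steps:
W(l) = 1
u(H, q) = -47 + H (u(H, q) = H - 47 = -47 + H)
u(W(16), 112)/(-2211) = (-47 + 1)/(-2211) = -46*(-1/2211) = 46/2211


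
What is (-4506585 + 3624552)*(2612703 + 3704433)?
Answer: -5571922417488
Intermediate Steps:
(-4506585 + 3624552)*(2612703 + 3704433) = -882033*6317136 = -5571922417488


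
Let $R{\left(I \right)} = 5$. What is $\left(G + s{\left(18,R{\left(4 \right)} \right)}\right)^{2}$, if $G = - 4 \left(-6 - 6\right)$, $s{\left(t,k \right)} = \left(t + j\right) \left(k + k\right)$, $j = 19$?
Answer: $174724$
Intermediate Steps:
$s{\left(t,k \right)} = 2 k \left(19 + t\right)$ ($s{\left(t,k \right)} = \left(t + 19\right) \left(k + k\right) = \left(19 + t\right) 2 k = 2 k \left(19 + t\right)$)
$G = 48$ ($G = \left(-4\right) \left(-12\right) = 48$)
$\left(G + s{\left(18,R{\left(4 \right)} \right)}\right)^{2} = \left(48 + 2 \cdot 5 \left(19 + 18\right)\right)^{2} = \left(48 + 2 \cdot 5 \cdot 37\right)^{2} = \left(48 + 370\right)^{2} = 418^{2} = 174724$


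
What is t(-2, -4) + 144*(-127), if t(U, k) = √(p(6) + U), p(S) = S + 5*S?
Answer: -18288 + √34 ≈ -18282.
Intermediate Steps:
p(S) = 6*S
t(U, k) = √(36 + U) (t(U, k) = √(6*6 + U) = √(36 + U))
t(-2, -4) + 144*(-127) = √(36 - 2) + 144*(-127) = √34 - 18288 = -18288 + √34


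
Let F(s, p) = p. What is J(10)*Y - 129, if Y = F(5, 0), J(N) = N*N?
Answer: -129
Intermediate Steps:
J(N) = N**2
Y = 0
J(10)*Y - 129 = 10**2*0 - 129 = 100*0 - 129 = 0 - 129 = -129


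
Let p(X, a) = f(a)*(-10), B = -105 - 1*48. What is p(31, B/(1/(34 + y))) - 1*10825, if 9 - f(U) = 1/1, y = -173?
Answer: -10905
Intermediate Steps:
f(U) = 8 (f(U) = 9 - 1/1 = 9 - 1*1 = 9 - 1 = 8)
B = -153 (B = -105 - 48 = -153)
p(X, a) = -80 (p(X, a) = 8*(-10) = -80)
p(31, B/(1/(34 + y))) - 1*10825 = -80 - 1*10825 = -80 - 10825 = -10905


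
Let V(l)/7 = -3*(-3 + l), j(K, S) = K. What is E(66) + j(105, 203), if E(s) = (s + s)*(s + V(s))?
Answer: -165819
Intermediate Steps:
V(l) = 63 - 21*l (V(l) = 7*(-3*(-3 + l)) = 7*(9 - 3*l) = 63 - 21*l)
E(s) = 2*s*(63 - 20*s) (E(s) = (s + s)*(s + (63 - 21*s)) = (2*s)*(63 - 20*s) = 2*s*(63 - 20*s))
E(66) + j(105, 203) = 2*66*(63 - 20*66) + 105 = 2*66*(63 - 1320) + 105 = 2*66*(-1257) + 105 = -165924 + 105 = -165819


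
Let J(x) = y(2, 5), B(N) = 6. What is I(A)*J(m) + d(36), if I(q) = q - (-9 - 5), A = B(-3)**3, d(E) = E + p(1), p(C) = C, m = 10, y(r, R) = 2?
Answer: 497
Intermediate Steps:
J(x) = 2
d(E) = 1 + E (d(E) = E + 1 = 1 + E)
A = 216 (A = 6**3 = 216)
I(q) = 14 + q (I(q) = q - 1*(-14) = q + 14 = 14 + q)
I(A)*J(m) + d(36) = (14 + 216)*2 + (1 + 36) = 230*2 + 37 = 460 + 37 = 497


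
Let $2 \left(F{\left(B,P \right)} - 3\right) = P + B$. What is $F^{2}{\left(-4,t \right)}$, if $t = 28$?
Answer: $225$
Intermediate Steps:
$F{\left(B,P \right)} = 3 + \frac{B}{2} + \frac{P}{2}$ ($F{\left(B,P \right)} = 3 + \frac{P + B}{2} = 3 + \frac{B + P}{2} = 3 + \left(\frac{B}{2} + \frac{P}{2}\right) = 3 + \frac{B}{2} + \frac{P}{2}$)
$F^{2}{\left(-4,t \right)} = \left(3 + \frac{1}{2} \left(-4\right) + \frac{1}{2} \cdot 28\right)^{2} = \left(3 - 2 + 14\right)^{2} = 15^{2} = 225$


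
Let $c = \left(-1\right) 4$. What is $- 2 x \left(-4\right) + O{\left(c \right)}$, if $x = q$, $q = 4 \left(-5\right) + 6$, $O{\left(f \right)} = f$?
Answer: $-116$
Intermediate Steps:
$c = -4$
$q = -14$ ($q = -20 + 6 = -14$)
$x = -14$
$- 2 x \left(-4\right) + O{\left(c \right)} = \left(-2\right) \left(-14\right) \left(-4\right) - 4 = 28 \left(-4\right) - 4 = -112 - 4 = -116$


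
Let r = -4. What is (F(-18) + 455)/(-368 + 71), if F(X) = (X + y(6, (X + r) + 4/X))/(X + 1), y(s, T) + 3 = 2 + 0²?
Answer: -7754/5049 ≈ -1.5357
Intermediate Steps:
y(s, T) = -1 (y(s, T) = -3 + (2 + 0²) = -3 + (2 + 0) = -3 + 2 = -1)
F(X) = (-1 + X)/(1 + X) (F(X) = (X - 1)/(X + 1) = (-1 + X)/(1 + X))
(F(-18) + 455)/(-368 + 71) = ((-1 - 18)/(1 - 18) + 455)/(-368 + 71) = (-19/(-17) + 455)/(-297) = (-1/17*(-19) + 455)*(-1/297) = (19/17 + 455)*(-1/297) = (7754/17)*(-1/297) = -7754/5049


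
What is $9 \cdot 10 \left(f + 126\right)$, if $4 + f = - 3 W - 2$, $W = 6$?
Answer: $9180$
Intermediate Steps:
$f = -24$ ($f = -4 - 20 = -24$)
$9 \cdot 10 \left(f + 126\right) = 9 \cdot 10 \left(-24 + 126\right) = 90 \cdot 102 = 9180$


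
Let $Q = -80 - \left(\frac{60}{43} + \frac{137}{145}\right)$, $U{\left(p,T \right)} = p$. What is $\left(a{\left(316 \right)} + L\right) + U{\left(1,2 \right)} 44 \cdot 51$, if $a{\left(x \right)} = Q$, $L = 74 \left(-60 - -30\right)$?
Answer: $- \frac{363751}{6235} \approx -58.34$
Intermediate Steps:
$L = -2220$ ($L = 74 \left(-60 + 30\right) = 74 \left(-30\right) = -2220$)
$Q = - \frac{513391}{6235}$ ($Q = -80 - \frac{14591}{6235} = - \frac{513391}{6235} \approx -82.34$)
$a{\left(x \right)} = - \frac{513391}{6235}$
$\left(a{\left(316 \right)} + L\right) + U{\left(1,2 \right)} 44 \cdot 51 = \left(- \frac{513391}{6235} - 2220\right) + 1 \cdot 44 \cdot 51 = - \frac{14355091}{6235} + 44 \cdot 51 = - \frac{14355091}{6235} + 2244 = - \frac{363751}{6235}$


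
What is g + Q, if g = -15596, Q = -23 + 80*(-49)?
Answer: -19539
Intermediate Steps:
Q = -3943 (Q = -23 - 3920 = -3943)
g + Q = -15596 - 3943 = -19539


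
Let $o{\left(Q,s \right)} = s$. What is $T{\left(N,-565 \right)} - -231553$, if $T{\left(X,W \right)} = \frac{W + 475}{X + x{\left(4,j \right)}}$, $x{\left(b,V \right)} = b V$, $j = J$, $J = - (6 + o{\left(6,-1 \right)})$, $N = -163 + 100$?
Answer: $\frac{19218989}{83} \approx 2.3155 \cdot 10^{5}$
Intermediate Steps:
$N = -63$
$J = -5$ ($J = - (6 - 1) = \left(-1\right) 5 = -5$)
$j = -5$
$x{\left(b,V \right)} = V b$
$T{\left(X,W \right)} = \frac{475 + W}{-20 + X}$ ($T{\left(X,W \right)} = \frac{W + 475}{X - 20} = \frac{475 + W}{X - 20} = \frac{475 + W}{-20 + X}$)
$T{\left(N,-565 \right)} - -231553 = \frac{475 - 565}{-20 - 63} - -231553 = \frac{1}{-83} \left(-90\right) + 231553 = \left(- \frac{1}{83}\right) \left(-90\right) + 231553 = \frac{90}{83} + 231553 = \frac{19218989}{83}$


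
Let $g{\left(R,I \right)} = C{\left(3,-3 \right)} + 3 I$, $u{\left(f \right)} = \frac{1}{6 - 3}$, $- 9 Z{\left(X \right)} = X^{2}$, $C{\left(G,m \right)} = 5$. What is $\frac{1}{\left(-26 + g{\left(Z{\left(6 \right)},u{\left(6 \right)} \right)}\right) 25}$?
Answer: $- \frac{1}{500} \approx -0.002$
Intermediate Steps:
$Z{\left(X \right)} = - \frac{X^{2}}{9}$
$u{\left(f \right)} = \frac{1}{3}$
$g{\left(R,I \right)} = 5 + 3 I$
$\frac{1}{\left(-26 + g{\left(Z{\left(6 \right)},u{\left(6 \right)} \right)}\right) 25} = \frac{1}{\left(-26 + \left(5 + 3 \cdot \frac{1}{3}\right)\right) 25} = \frac{1}{\left(-26 + \left(5 + 1\right)\right) 25} = \frac{1}{\left(-26 + 6\right) 25} = \frac{1}{\left(-20\right) 25} = \frac{1}{-500} = - \frac{1}{500}$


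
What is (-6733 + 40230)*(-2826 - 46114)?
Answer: -1639343180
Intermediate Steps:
(-6733 + 40230)*(-2826 - 46114) = 33497*(-48940) = -1639343180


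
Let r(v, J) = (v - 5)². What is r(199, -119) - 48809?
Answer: -11173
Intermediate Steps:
r(v, J) = (-5 + v)²
r(199, -119) - 48809 = (-5 + 199)² - 48809 = 194² - 48809 = 37636 - 48809 = -11173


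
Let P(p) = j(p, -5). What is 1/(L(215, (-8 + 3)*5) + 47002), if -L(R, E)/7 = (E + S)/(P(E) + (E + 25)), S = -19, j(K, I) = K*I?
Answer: 125/5875558 ≈ 2.1275e-5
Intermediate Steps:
j(K, I) = I*K
P(p) = -5*p
L(R, E) = -7*(-19 + E)/(25 - 4*E) (L(R, E) = -7*(E - 19)/(-5*E + (E + 25)) = -7*(-19 + E)/(-5*E + (25 + E)) = -7*(-19 + E)/(25 - 4*E))
1/(L(215, (-8 + 3)*5) + 47002) = 1/(7*(19 - (-8 + 3)*5)/(25 - 4*(-8 + 3)*5) + 47002) = 1/(7*(19 - (-5)*5)/(25 - (-20)*5) + 47002) = 1/(7*(19 - 1*(-25))/(25 - 4*(-25)) + 47002) = 1/(7*(19 + 25)/(25 + 100) + 47002) = 1/(7*44/125 + 47002) = 1/(7*(1/125)*44 + 47002) = 1/(308/125 + 47002) = 1/(5875558/125) = 125/5875558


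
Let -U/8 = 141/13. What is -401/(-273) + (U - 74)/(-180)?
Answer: 3869/1638 ≈ 2.3620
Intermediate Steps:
U = -1128/13 ≈ -86.769
-401/(-273) + (U - 74)/(-180) = -401/(-273) + (-1128/13 - 74)/(-180) = -401*(-1/273) - 2090/13*(-1/180) = 401/273 + 209/234 = 3869/1638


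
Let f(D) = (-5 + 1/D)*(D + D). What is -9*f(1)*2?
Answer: 144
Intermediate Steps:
f(D) = 2*D*(-5 + 1/D) (f(D) = (-5 + 1/D)*(2*D) = 2*D*(-5 + 1/D))
-9*f(1)*2 = -9*(2 - 10*1)*2 = -9*(2 - 10)*2 = -9*(-8)*2 = 72*2 = 144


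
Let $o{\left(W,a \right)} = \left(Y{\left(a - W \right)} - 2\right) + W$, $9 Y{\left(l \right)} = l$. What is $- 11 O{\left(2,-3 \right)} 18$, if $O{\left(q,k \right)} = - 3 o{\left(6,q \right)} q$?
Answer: $4224$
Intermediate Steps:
$Y{\left(l \right)} = \frac{l}{9}$
$o{\left(W,a \right)} = -2 + \frac{a}{9} + \frac{8 W}{9}$ ($o{\left(W,a \right)} = \left(\frac{a - W}{9} - 2\right) + W = \left(\left(- \frac{W}{9} + \frac{a}{9}\right) - 2\right) + W = \left(-2 - \frac{W}{9} + \frac{a}{9}\right) + W = -2 + \frac{a}{9} + \frac{8 W}{9}$)
$O{\left(q,k \right)} = q \left(-10 - \frac{q}{3}\right)$ ($O{\left(q,k \right)} = - 3 \left(-2 + \frac{q}{9} + \frac{8}{9} \cdot 6\right) q = - 3 \left(-2 + \frac{q}{9} + \frac{16}{3}\right) q = - 3 \left(\frac{10}{3} + \frac{q}{9}\right) q = \left(-10 - \frac{q}{3}\right) q = q \left(-10 - \frac{q}{3}\right)$)
$- 11 O{\left(2,-3 \right)} 18 = - 11 \left(\left(- \frac{1}{3}\right) 2 \left(30 + 2\right)\right) 18 = - 11 \left(\left(- \frac{1}{3}\right) 2 \cdot 32\right) 18 = \left(-11\right) \left(- \frac{64}{3}\right) 18 = \frac{704}{3} \cdot 18 = 4224$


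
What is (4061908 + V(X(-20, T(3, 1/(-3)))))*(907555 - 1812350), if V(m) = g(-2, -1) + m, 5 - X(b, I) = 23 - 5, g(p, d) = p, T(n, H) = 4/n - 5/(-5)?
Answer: -3675180476935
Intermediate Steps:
T(n, H) = 1 + 4/n (T(n, H) = 4/n - 5*(-1/5) = 4/n + 1 = 1 + 4/n)
X(b, I) = -13 (X(b, I) = 5 - (23 - 5) = 5 - 1*18 = 5 - 18 = -13)
V(m) = -2 + m
(4061908 + V(X(-20, T(3, 1/(-3)))))*(907555 - 1812350) = (4061908 + (-2 - 13))*(907555 - 1812350) = (4061908 - 15)*(-904795) = 4061893*(-904795) = -3675180476935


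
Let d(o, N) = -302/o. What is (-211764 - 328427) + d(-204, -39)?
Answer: -55099331/102 ≈ -5.4019e+5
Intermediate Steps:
(-211764 - 328427) + d(-204, -39) = (-211764 - 328427) - 302/(-204) = -540191 - 302*(-1/204) = -540191 + 151/102 = -55099331/102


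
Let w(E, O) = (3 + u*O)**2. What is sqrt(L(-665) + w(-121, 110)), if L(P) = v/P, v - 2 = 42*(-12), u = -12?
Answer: sqrt(767034731855)/665 ≈ 1317.0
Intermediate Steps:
v = -502 (v = 2 + 42*(-12) = 2 - 504 = -502)
L(P) = -502/P
w(E, O) = (3 - 12*O)**2
sqrt(L(-665) + w(-121, 110)) = sqrt(-502/(-665) + 9*(1 - 4*110)**2) = sqrt(-502*(-1/665) + 9*(1 - 440)**2) = sqrt(502/665 + 9*(-439)**2) = sqrt(502/665 + 9*192721) = sqrt(502/665 + 1734489) = sqrt(1153435687/665) = sqrt(767034731855)/665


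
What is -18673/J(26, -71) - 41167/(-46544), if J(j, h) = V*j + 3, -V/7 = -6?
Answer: -824038247/50965680 ≈ -16.168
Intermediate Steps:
V = 42 (V = -7*(-6) = 42)
J(j, h) = 3 + 42*j (J(j, h) = 42*j + 3 = 3 + 42*j)
-18673/J(26, -71) - 41167/(-46544) = -18673/(3 + 42*26) - 41167/(-46544) = -18673/(3 + 1092) - 41167*(-1/46544) = -18673/1095 + 41167/46544 = -824038247/50965680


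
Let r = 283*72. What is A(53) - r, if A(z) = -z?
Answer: -20429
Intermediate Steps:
r = 20376
A(53) - r = -1*53 - 1*20376 = -53 - 20376 = -20429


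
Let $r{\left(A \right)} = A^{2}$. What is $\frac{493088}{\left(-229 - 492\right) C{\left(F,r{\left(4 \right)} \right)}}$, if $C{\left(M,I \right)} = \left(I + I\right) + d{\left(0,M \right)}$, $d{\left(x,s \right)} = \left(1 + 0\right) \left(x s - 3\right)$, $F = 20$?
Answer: $- \frac{493088}{20909} \approx -23.583$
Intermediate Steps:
$d{\left(x,s \right)} = -3 + s x$ ($d{\left(x,s \right)} = 1 \left(s x - 3\right) = 1 \left(-3 + s x\right) = -3 + s x$)
$C{\left(M,I \right)} = -3 + 2 I$ ($C{\left(M,I \right)} = \left(I + I\right) + \left(-3 + M 0\right) = 2 I + \left(-3 + 0\right) = 2 I - 3 = -3 + 2 I$)
$\frac{493088}{\left(-229 - 492\right) C{\left(F,r{\left(4 \right)} \right)}} = \frac{493088}{\left(-229 - 492\right) \left(-3 + 2 \cdot 4^{2}\right)} = \frac{493088}{\left(-721\right) \left(-3 + 2 \cdot 16\right)} = \frac{493088}{\left(-721\right) \left(-3 + 32\right)} = \frac{493088}{\left(-721\right) 29} = \frac{493088}{-20909} = 493088 \left(- \frac{1}{20909}\right) = - \frac{493088}{20909}$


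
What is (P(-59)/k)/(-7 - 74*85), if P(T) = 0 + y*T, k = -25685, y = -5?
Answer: 59/32347689 ≈ 1.8239e-6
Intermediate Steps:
P(T) = -5*T (P(T) = 0 - 5*T = -5*T)
(P(-59)/k)/(-7 - 74*85) = (-5*(-59)/(-25685))/(-7 - 74*85) = (295*(-1/25685))/(-7 - 6290) = -59/5137/(-6297) = -59/5137*(-1/6297) = 59/32347689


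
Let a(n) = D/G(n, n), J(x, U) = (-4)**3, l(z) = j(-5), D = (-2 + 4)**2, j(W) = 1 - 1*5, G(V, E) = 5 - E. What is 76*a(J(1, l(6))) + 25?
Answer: 2029/69 ≈ 29.406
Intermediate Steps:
j(W) = -4 (j(W) = 1 - 5 = -4)
D = 4 (D = 2**2 = 4)
l(z) = -4
J(x, U) = -64
a(n) = 4/(5 - n)
76*a(J(1, l(6))) + 25 = 76*(-4/(-5 - 64)) + 25 = 76*(-4/(-69)) + 25 = 76*(-4*(-1/69)) + 25 = 76*(4/69) + 25 = 304/69 + 25 = 2029/69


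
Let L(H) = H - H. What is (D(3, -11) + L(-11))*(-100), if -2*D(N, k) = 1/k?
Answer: -50/11 ≈ -4.5455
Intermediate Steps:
D(N, k) = -1/(2*k)
L(H) = 0
(D(3, -11) + L(-11))*(-100) = (-½/(-11) + 0)*(-100) = (-½*(-1/11) + 0)*(-100) = (1/22 + 0)*(-100) = (1/22)*(-100) = -50/11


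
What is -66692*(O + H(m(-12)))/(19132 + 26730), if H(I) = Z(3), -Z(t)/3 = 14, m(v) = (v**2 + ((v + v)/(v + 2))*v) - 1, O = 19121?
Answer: -636208334/22931 ≈ -27744.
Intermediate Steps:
m(v) = -1 + v**2 + 2*v**2/(2 + v) (m(v) = (v**2 + ((2*v)/(2 + v))*v) - 1 = (v**2 + (2*v/(2 + v))*v) - 1 = (v**2 + 2*v**2/(2 + v)) - 1 = -1 + v**2 + 2*v**2/(2 + v))
Z(t) = -42 (Z(t) = -3*14 = -42)
H(I) = -42
-66692*(O + H(m(-12)))/(19132 + 26730) = -66692*(19121 - 42)/(19132 + 26730) = -66692/(45862/19079) = -66692/(45862*(1/19079)) = -66692/45862/19079 = -66692*19079/45862 = -636208334/22931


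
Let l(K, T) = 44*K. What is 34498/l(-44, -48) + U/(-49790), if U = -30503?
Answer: -414650403/24098360 ≈ -17.207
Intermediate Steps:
34498/l(-44, -48) + U/(-49790) = 34498/((44*(-44))) - 30503/(-49790) = 34498/(-1936) - 30503*(-1/49790) = 34498*(-1/1936) + 30503/49790 = -17249/968 + 30503/49790 = -414650403/24098360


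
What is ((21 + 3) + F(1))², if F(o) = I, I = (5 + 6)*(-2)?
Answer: 4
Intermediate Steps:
I = -22 (I = 11*(-2) = -22)
F(o) = -22
((21 + 3) + F(1))² = ((21 + 3) - 22)² = (24 - 22)² = 2² = 4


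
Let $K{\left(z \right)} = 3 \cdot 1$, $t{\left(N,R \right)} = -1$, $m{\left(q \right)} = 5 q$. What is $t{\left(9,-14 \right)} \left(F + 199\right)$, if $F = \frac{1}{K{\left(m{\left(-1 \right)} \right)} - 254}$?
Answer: $- \frac{49948}{251} \approx -199.0$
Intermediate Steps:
$K{\left(z \right)} = 3$
$F = - \frac{1}{251}$ ($F = \frac{1}{3 - 254} = \frac{1}{-251} = - \frac{1}{251} \approx -0.0039841$)
$t{\left(9,-14 \right)} \left(F + 199\right) = - (- \frac{1}{251} + 199) = \left(-1\right) \frac{49948}{251} = - \frac{49948}{251}$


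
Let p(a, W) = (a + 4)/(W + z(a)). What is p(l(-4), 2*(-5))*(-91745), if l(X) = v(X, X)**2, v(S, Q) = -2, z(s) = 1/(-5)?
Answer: 3669800/51 ≈ 71957.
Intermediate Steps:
z(s) = -1/5
l(X) = 4 (l(X) = (-2)**2 = 4)
p(a, W) = (4 + a)/(-1/5 + W) (p(a, W) = (a + 4)/(W - 1/5) = (4 + a)/(-1/5 + W))
p(l(-4), 2*(-5))*(-91745) = (5*(4 + 4)/(-1 + 5*(2*(-5))))*(-91745) = (5*8/(-1 + 5*(-10)))*(-91745) = (5*8/(-1 - 50))*(-91745) = (5*8/(-51))*(-91745) = (5*(-1/51)*8)*(-91745) = -40/51*(-91745) = 3669800/51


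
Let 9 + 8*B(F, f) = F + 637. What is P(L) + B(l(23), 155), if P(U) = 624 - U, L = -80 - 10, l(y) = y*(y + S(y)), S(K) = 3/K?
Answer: 859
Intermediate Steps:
l(y) = y*(y + 3/y)
B(F, f) = 157/2 + F/8 (B(F, f) = -9/8 + (F + 637)/8 = -9/8 + (637 + F)/8 = -9/8 + (637/8 + F/8) = 157/2 + F/8)
L = -90
P(L) + B(l(23), 155) = (624 - 1*(-90)) + (157/2 + (3 + 23²)/8) = (624 + 90) + (157/2 + (3 + 529)/8) = 714 + (157/2 + (⅛)*532) = 714 + (157/2 + 133/2) = 714 + 145 = 859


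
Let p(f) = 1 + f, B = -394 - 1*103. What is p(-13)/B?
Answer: 12/497 ≈ 0.024145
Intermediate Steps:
B = -497 (B = -394 - 103 = -497)
p(-13)/B = (1 - 13)/(-497) = -12*(-1/497) = 12/497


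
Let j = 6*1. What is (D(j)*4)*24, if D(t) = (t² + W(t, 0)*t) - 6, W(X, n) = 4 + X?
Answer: 8640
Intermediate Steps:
j = 6
D(t) = -6 + t² + t*(4 + t) (D(t) = (t² + (4 + t)*t) - 6 = (t² + t*(4 + t)) - 6 = -6 + t² + t*(4 + t))
(D(j)*4)*24 = ((-6 + 6² + 6*(4 + 6))*4)*24 = ((-6 + 36 + 6*10)*4)*24 = ((-6 + 36 + 60)*4)*24 = (90*4)*24 = 360*24 = 8640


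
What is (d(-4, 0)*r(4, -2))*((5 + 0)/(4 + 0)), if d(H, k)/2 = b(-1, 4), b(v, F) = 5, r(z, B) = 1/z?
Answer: 25/8 ≈ 3.1250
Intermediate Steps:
r(z, B) = 1/z
d(H, k) = 10 (d(H, k) = 2*5 = 10)
(d(-4, 0)*r(4, -2))*((5 + 0)/(4 + 0)) = (10/4)*((5 + 0)/(4 + 0)) = (10*(¼))*(5/4) = 5*(5*(¼))/2 = (5/2)*(5/4) = 25/8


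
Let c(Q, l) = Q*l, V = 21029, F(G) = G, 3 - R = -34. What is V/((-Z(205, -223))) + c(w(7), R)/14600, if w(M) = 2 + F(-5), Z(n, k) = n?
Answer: -61409231/598600 ≈ -102.59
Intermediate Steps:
R = 37 (R = 3 - 1*(-34) = 3 + 34 = 37)
w(M) = -3 (w(M) = 2 - 5 = -3)
V/((-Z(205, -223))) + c(w(7), R)/14600 = 21029/((-1*205)) - 3*37/14600 = 21029/(-205) - 111*1/14600 = 21029*(-1/205) - 111/14600 = -21029/205 - 111/14600 = -61409231/598600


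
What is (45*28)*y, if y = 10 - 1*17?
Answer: -8820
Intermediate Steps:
y = -7 (y = 10 - 17 = -7)
(45*28)*y = (45*28)*(-7) = 1260*(-7) = -8820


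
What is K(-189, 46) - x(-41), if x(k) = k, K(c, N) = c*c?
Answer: 35762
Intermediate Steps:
K(c, N) = c**2
K(-189, 46) - x(-41) = (-189)**2 - 1*(-41) = 35721 + 41 = 35762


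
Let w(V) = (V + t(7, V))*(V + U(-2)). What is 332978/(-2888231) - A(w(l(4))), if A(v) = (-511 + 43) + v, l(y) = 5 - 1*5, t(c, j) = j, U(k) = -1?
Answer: 1351359130/2888231 ≈ 467.88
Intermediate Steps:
l(y) = 0 (l(y) = 5 - 5 = 0)
w(V) = 2*V*(-1 + V) (w(V) = (V + V)*(V - 1) = (2*V)*(-1 + V) = 2*V*(-1 + V))
A(v) = -468 + v
332978/(-2888231) - A(w(l(4))) = 332978/(-2888231) - (-468 + 2*0*(-1 + 0)) = 332978*(-1/2888231) - (-468 + 2*0*(-1)) = -332978/2888231 - (-468 + 0) = -332978/2888231 - 1*(-468) = -332978/2888231 + 468 = 1351359130/2888231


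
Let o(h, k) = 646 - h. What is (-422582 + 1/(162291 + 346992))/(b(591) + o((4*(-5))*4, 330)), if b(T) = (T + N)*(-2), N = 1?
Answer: 215213828705/233251614 ≈ 922.67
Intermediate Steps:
b(T) = -2 - 2*T (b(T) = (T + 1)*(-2) = (1 + T)*(-2) = -2 - 2*T)
(-422582 + 1/(162291 + 346992))/(b(591) + o((4*(-5))*4, 330)) = (-422582 + 1/(162291 + 346992))/((-2 - 2*591) + (646 - 4*(-5)*4)) = (-422582 + 1/509283)/((-2 - 1182) + (646 - (-20)*4)) = (-422582 + 1/509283)/(-1184 + (646 - 1*(-80))) = -215213828705/(509283*(-1184 + (646 + 80))) = -215213828705/(509283*(-1184 + 726)) = -215213828705/509283/(-458) = -215213828705/509283*(-1/458) = 215213828705/233251614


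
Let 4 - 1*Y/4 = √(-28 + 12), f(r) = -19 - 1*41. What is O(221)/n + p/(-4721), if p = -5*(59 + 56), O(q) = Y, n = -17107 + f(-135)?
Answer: 9795489/81045407 + 16*I/17167 ≈ 0.12086 + 0.00093202*I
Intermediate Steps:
f(r) = -60 (f(r) = -19 - 41 = -60)
Y = 16 - 16*I (Y = 16 - 4*√(-28 + 12) = 16 - 16*I ≈ 16.0 - 16.0*I)
n = -17167 (n = -17107 - 60 = -17167)
O(q) = 16 - 16*I
p = -575 (p = -5*115 = -575)
O(221)/n + p/(-4721) = (16 - 16*I)/(-17167) - 575/(-4721) = (16 - 16*I)*(-1/17167) - 575*(-1/4721) = (-16/17167 + 16*I/17167) + 575/4721 = 9795489/81045407 + 16*I/17167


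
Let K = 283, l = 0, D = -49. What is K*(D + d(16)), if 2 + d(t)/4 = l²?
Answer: -16131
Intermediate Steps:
d(t) = -8 (d(t) = -8 + 4*0² = -8 + 4*0 = -8 + 0 = -8)
K*(D + d(16)) = 283*(-49 - 8) = 283*(-57) = -16131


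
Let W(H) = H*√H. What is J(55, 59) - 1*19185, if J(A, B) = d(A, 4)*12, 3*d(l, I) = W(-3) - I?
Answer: -19201 - 12*I*√3 ≈ -19201.0 - 20.785*I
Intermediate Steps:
W(H) = H^(3/2)
d(l, I) = -I/3 - I*√3 (d(l, I) = ((-3)^(3/2) - I)/3 = (-3*I*√3 - I)/3 = (-I - 3*I*√3)/3 = -I/3 - I*√3)
J(A, B) = -16 - 12*I*√3 (J(A, B) = (-⅓*4 - I*√3)*12 = (-4/3 - I*√3)*12 = -16 - 12*I*√3)
J(55, 59) - 1*19185 = (-16 - 12*I*√3) - 1*19185 = (-16 - 12*I*√3) - 19185 = -19201 - 12*I*√3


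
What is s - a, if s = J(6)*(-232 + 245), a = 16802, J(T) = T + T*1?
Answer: -16646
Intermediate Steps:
J(T) = 2*T (J(T) = T + T = 2*T)
s = 156 (s = (2*6)*(-232 + 245) = 12*13 = 156)
s - a = 156 - 1*16802 = 156 - 16802 = -16646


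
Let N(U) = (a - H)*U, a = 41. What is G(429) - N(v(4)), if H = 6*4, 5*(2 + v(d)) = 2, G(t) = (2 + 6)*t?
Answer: 17296/5 ≈ 3459.2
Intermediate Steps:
G(t) = 8*t
v(d) = -8/5 (v(d) = -2 + (⅕)*2 = -2 + ⅖ = -8/5)
H = 24
N(U) = 17*U (N(U) = (41 - 1*24)*U = (41 - 24)*U = 17*U)
G(429) - N(v(4)) = 8*429 - 17*(-8)/5 = 3432 - 1*(-136/5) = 3432 + 136/5 = 17296/5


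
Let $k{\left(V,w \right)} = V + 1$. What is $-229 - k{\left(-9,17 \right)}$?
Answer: $-221$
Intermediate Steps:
$k{\left(V,w \right)} = 1 + V$
$-229 - k{\left(-9,17 \right)} = -229 - \left(1 - 9\right) = -229 - -8 = -229 + 8 = -221$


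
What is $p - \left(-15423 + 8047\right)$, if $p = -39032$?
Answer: $-31656$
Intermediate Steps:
$p - \left(-15423 + 8047\right) = -39032 - \left(-15423 + 8047\right) = -39032 - -7376 = -39032 + 7376 = -31656$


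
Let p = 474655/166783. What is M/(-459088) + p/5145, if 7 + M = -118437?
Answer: 727532366387/2813876715972 ≈ 0.25855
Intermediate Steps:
M = -118444 (M = -7 - 118437 = -118444)
p = 474655/166783 (p = 474655*(1/166783) = 474655/166783 ≈ 2.8459)
M/(-459088) + p/5145 = -118444/(-459088) + (474655/166783)/5145 = -118444*(-1/459088) + (474655/166783)*(1/5145) = 29611/114772 + 94931/171619707 = 727532366387/2813876715972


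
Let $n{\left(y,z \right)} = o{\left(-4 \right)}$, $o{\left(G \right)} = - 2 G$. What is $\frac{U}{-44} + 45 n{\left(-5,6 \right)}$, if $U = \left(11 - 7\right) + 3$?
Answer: $\frac{15833}{44} \approx 359.84$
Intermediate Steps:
$n{\left(y,z \right)} = 8$ ($n{\left(y,z \right)} = \left(-2\right) \left(-4\right) = 8$)
$U = 7$ ($U = 4 + 3 = 7$)
$\frac{U}{-44} + 45 n{\left(-5,6 \right)} = \frac{7}{-44} + 45 \cdot 8 = 7 \left(- \frac{1}{44}\right) + 360 = - \frac{7}{44} + 360 = \frac{15833}{44}$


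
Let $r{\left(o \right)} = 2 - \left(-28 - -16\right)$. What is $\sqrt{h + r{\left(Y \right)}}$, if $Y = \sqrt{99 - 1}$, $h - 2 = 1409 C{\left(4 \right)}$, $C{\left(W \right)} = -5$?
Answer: $3 i \sqrt{781} \approx 83.839 i$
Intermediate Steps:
$h = -7043$ ($h = 2 + 1409 \left(-5\right) = 2 - 7045 = -7043$)
$Y = 7 \sqrt{2}$ ($Y = \sqrt{98} = 7 \sqrt{2} \approx 9.8995$)
$r{\left(o \right)} = 14$ ($r{\left(o \right)} = 2 - \left(-28 + 16\right) = 2 - -12 = 2 + 12 = 14$)
$\sqrt{h + r{\left(Y \right)}} = \sqrt{-7043 + 14} = \sqrt{-7029} = 3 i \sqrt{781}$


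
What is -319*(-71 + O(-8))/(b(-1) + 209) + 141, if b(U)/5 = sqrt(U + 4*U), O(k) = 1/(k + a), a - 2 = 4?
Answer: 21887245/87612 - 228085*I*sqrt(5)/87612 ≈ 249.82 - 5.8213*I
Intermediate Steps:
a = 6 (a = 2 + 4 = 6)
O(k) = 1/(6 + k) (O(k) = 1/(k + 6) = 1/(6 + k))
b(U) = 5*sqrt(5)*sqrt(U) (b(U) = 5*sqrt(U + 4*U) = 5*sqrt(5*U) = 5*(sqrt(5)*sqrt(U)) = 5*sqrt(5)*sqrt(U))
-319*(-71 + O(-8))/(b(-1) + 209) + 141 = -319*(-71 + 1/(6 - 8))/(5*sqrt(5)*sqrt(-1) + 209) + 141 = -319*(-71 + 1/(-2))/(5*sqrt(5)*I + 209) + 141 = -319*(-71 - 1/2)/(5*I*sqrt(5) + 209) + 141 = -(-45617)/(2*(209 + 5*I*sqrt(5))) + 141 = 45617/(2*(209 + 5*I*sqrt(5))) + 141 = 141 + 45617/(2*(209 + 5*I*sqrt(5)))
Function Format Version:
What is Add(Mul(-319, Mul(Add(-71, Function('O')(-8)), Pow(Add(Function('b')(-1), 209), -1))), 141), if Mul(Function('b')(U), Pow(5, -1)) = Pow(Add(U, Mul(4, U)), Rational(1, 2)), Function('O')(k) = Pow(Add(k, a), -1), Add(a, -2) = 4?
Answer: Add(Rational(21887245, 87612), Mul(Rational(-228085, 87612), I, Pow(5, Rational(1, 2)))) ≈ Add(249.82, Mul(-5.8213, I))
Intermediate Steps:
a = 6 (a = Add(2, 4) = 6)
Function('O')(k) = Pow(Add(6, k), -1) (Function('O')(k) = Pow(Add(k, 6), -1) = Pow(Add(6, k), -1))
Function('b')(U) = Mul(5, Pow(5, Rational(1, 2)), Pow(U, Rational(1, 2))) (Function('b')(U) = Mul(5, Pow(Add(U, Mul(4, U)), Rational(1, 2))) = Mul(5, Pow(Mul(5, U), Rational(1, 2))) = Mul(5, Mul(Pow(5, Rational(1, 2)), Pow(U, Rational(1, 2)))) = Mul(5, Pow(5, Rational(1, 2)), Pow(U, Rational(1, 2))))
Add(Mul(-319, Mul(Add(-71, Function('O')(-8)), Pow(Add(Function('b')(-1), 209), -1))), 141) = Add(Mul(-319, Mul(Add(-71, Pow(Add(6, -8), -1)), Pow(Add(Mul(5, Pow(5, Rational(1, 2)), Pow(-1, Rational(1, 2))), 209), -1))), 141) = Add(Mul(-319, Mul(Add(-71, Pow(-2, -1)), Pow(Add(Mul(5, Pow(5, Rational(1, 2)), I), 209), -1))), 141) = Add(Mul(-319, Mul(Add(-71, Rational(-1, 2)), Pow(Add(Mul(5, I, Pow(5, Rational(1, 2))), 209), -1))), 141) = Add(Mul(-319, Mul(Rational(-143, 2), Pow(Add(209, Mul(5, I, Pow(5, Rational(1, 2)))), -1))), 141) = Add(Mul(Rational(45617, 2), Pow(Add(209, Mul(5, I, Pow(5, Rational(1, 2)))), -1)), 141) = Add(141, Mul(Rational(45617, 2), Pow(Add(209, Mul(5, I, Pow(5, Rational(1, 2)))), -1)))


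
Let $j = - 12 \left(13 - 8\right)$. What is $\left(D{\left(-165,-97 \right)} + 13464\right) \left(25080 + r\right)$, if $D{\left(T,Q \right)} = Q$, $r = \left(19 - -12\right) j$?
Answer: $310381740$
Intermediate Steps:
$j = -60$ ($j = \left(-12\right) 5 = -60$)
$r = -1860$ ($r = \left(19 - -12\right) \left(-60\right) = \left(19 + 12\right) \left(-60\right) = 31 \left(-60\right) = -1860$)
$\left(D{\left(-165,-97 \right)} + 13464\right) \left(25080 + r\right) = \left(-97 + 13464\right) \left(25080 - 1860\right) = 13367 \cdot 23220 = 310381740$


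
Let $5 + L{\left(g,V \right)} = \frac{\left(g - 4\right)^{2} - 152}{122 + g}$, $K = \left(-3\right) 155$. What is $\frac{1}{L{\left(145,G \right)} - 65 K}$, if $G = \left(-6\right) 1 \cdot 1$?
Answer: $\frac{267}{8088469} \approx 3.301 \cdot 10^{-5}$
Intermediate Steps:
$K = -465$
$G = -6$ ($G = \left(-6\right) 1 = -6$)
$L{\left(g,V \right)} = -5 + \frac{-152 + \left(-4 + g\right)^{2}}{122 + g}$ ($L{\left(g,V \right)} = -5 + \frac{\left(g - 4\right)^{2} - 152}{122 + g} = -5 + \frac{\left(-4 + g\right)^{2} - 152}{122 + g} = -5 + \frac{-152 + \left(-4 + g\right)^{2}}{122 + g}$)
$\frac{1}{L{\left(145,G \right)} - 65 K} = \frac{1}{\frac{-746 + 145^{2} - 1885}{122 + 145} - -30225} = \frac{1}{\frac{-746 + 21025 - 1885}{267} + 30225} = \frac{1}{\frac{1}{267} \cdot 18394 + 30225} = \frac{1}{\frac{18394}{267} + 30225} = \frac{1}{\frac{8088469}{267}} = \frac{267}{8088469}$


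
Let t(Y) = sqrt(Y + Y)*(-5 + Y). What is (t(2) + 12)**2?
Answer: 36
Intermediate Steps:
t(Y) = sqrt(2)*sqrt(Y)*(-5 + Y) (t(Y) = sqrt(2*Y)*(-5 + Y) = (sqrt(2)*sqrt(Y))*(-5 + Y) = sqrt(2)*sqrt(Y)*(-5 + Y))
(t(2) + 12)**2 = (sqrt(2)*sqrt(2)*(-5 + 2) + 12)**2 = (sqrt(2)*sqrt(2)*(-3) + 12)**2 = (-6 + 12)**2 = 6**2 = 36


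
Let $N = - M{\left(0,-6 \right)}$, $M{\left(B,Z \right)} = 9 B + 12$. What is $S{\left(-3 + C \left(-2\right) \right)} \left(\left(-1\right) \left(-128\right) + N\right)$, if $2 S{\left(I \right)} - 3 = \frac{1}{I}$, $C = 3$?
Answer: $\frac{1508}{9} \approx 167.56$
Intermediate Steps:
$S{\left(I \right)} = \frac{3}{2} + \frac{1}{2 I}$
$M{\left(B,Z \right)} = 12 + 9 B$
$N = -12$ ($N = - (12 + 9 \cdot 0) = - (12 + 0) = \left(-1\right) 12 = -12$)
$S{\left(-3 + C \left(-2\right) \right)} \left(\left(-1\right) \left(-128\right) + N\right) = \frac{1 + 3 \left(-3 + 3 \left(-2\right)\right)}{2 \left(-3 + 3 \left(-2\right)\right)} \left(\left(-1\right) \left(-128\right) - 12\right) = \frac{1 + 3 \left(-3 - 6\right)}{2 \left(-3 - 6\right)} \left(128 - 12\right) = \frac{1 + 3 \left(-9\right)}{2 \left(-9\right)} 116 = \frac{1}{2} \left(- \frac{1}{9}\right) \left(1 - 27\right) 116 = \frac{1}{2} \left(- \frac{1}{9}\right) \left(-26\right) 116 = \frac{13}{9} \cdot 116 = \frac{1508}{9}$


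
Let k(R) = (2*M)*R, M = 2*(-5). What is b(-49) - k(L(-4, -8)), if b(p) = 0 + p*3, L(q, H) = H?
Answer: -307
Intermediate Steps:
b(p) = 3*p (b(p) = 0 + 3*p = 3*p)
M = -10
k(R) = -20*R (k(R) = (2*(-10))*R = -20*R)
b(-49) - k(L(-4, -8)) = 3*(-49) - (-20)*(-8) = -147 - 1*160 = -147 - 160 = -307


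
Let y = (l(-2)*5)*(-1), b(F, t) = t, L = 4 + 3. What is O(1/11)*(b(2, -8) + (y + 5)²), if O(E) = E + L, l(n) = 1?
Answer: -624/11 ≈ -56.727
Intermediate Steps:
L = 7
y = -5 (y = (1*5)*(-1) = 5*(-1) = -5)
O(E) = 7 + E (O(E) = E + 7 = 7 + E)
O(1/11)*(b(2, -8) + (y + 5)²) = (7 + 1/11)*(-8 + (-5 + 5)²) = (7 + 1/11)*(-8 + 0²) = 78*(-8 + 0)/11 = (78/11)*(-8) = -624/11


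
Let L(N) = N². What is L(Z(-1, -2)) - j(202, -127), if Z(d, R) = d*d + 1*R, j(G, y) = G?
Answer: -201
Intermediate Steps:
Z(d, R) = R + d² (Z(d, R) = d² + R = R + d²)
L(Z(-1, -2)) - j(202, -127) = (-2 + (-1)²)² - 1*202 = (-2 + 1)² - 202 = (-1)² - 202 = 1 - 202 = -201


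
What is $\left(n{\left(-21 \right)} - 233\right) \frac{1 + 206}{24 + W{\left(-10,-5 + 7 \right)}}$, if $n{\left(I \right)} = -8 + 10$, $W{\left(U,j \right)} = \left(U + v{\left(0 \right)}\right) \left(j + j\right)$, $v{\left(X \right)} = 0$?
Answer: $\frac{47817}{16} \approx 2988.6$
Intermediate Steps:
$W{\left(U,j \right)} = 2 U j$ ($W{\left(U,j \right)} = \left(U + 0\right) \left(j + j\right) = U 2 j = 2 U j$)
$n{\left(I \right)} = 2$
$\left(n{\left(-21 \right)} - 233\right) \frac{1 + 206}{24 + W{\left(-10,-5 + 7 \right)}} = \left(2 - 233\right) \frac{1 + 206}{24 + 2 \left(-10\right) \left(-5 + 7\right)} = - 231 \frac{207}{24 + 2 \left(-10\right) 2} = - 231 \frac{207}{24 - 40} = - 231 \frac{207}{-16} = - 231 \cdot 207 \left(- \frac{1}{16}\right) = \left(-231\right) \left(- \frac{207}{16}\right) = \frac{47817}{16}$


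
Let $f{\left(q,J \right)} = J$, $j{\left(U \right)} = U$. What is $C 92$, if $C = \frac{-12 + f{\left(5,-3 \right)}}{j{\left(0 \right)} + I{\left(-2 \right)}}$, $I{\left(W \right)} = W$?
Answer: $690$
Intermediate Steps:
$C = \frac{15}{2}$ ($C = \frac{-12 - 3}{0 - 2} = - \frac{15}{-2} = \left(-15\right) \left(- \frac{1}{2}\right) = \frac{15}{2} \approx 7.5$)
$C 92 = \frac{15}{2} \cdot 92 = 690$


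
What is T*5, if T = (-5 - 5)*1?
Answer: -50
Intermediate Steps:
T = -10 (T = -10*1 = -10)
T*5 = -10*5 = -50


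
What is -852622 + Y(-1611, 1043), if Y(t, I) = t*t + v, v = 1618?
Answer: 1744317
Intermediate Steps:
Y(t, I) = 1618 + t² (Y(t, I) = t*t + 1618 = t² + 1618 = 1618 + t²)
-852622 + Y(-1611, 1043) = -852622 + (1618 + (-1611)²) = -852622 + (1618 + 2595321) = -852622 + 2596939 = 1744317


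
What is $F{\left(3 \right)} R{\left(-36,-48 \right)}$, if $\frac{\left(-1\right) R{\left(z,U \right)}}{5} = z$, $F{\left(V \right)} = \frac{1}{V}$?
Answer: $60$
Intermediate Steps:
$R{\left(z,U \right)} = - 5 z$
$F{\left(3 \right)} R{\left(-36,-48 \right)} = \frac{\left(-5\right) \left(-36\right)}{3} = \frac{1}{3} \cdot 180 = 60$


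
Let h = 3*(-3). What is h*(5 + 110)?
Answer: -1035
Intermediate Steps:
h = -9
h*(5 + 110) = -9*(5 + 110) = -9*115 = -1035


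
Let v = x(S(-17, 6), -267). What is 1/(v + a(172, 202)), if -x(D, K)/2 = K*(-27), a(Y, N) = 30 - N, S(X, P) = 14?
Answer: -1/14590 ≈ -6.8540e-5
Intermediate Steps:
x(D, K) = 54*K (x(D, K) = -2*K*(-27) = -(-54)*K = 54*K)
v = -14418 (v = 54*(-267) = -14418)
1/(v + a(172, 202)) = 1/(-14418 + (30 - 1*202)) = 1/(-14418 + (30 - 202)) = 1/(-14418 - 172) = 1/(-14590) = -1/14590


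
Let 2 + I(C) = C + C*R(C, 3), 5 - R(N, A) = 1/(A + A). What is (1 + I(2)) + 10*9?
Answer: 302/3 ≈ 100.67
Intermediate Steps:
R(N, A) = 5 - 1/(2*A) (R(N, A) = 5 - 1/(A + A) = 5 - 1/(2*A))
I(C) = -2 + 35*C/6 (I(C) = -2 + (C + C*(5 - ½/3)) = -2 + (C + C*(5 - ½*⅓)) = -2 + (C + C*(5 - ⅙)) = -2 + (C + C*(29/6)) = -2 + (C + 29*C/6) = -2 + 35*C/6)
(1 + I(2)) + 10*9 = (1 + (-2 + (35/6)*2)) + 10*9 = (1 + (-2 + 35/3)) + 90 = (1 + 29/3) + 90 = 32/3 + 90 = 302/3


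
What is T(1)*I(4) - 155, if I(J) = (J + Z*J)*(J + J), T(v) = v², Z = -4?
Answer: -251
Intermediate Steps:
I(J) = -6*J² (I(J) = (J - 4*J)*(J + J) = (-3*J)*(2*J) = -6*J²)
T(1)*I(4) - 155 = 1²*(-6*4²) - 155 = 1*(-6*16) - 155 = 1*(-96) - 155 = -96 - 155 = -251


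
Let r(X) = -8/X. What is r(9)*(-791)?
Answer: 6328/9 ≈ 703.11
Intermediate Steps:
r(9)*(-791) = -8/9*(-791) = 6328/9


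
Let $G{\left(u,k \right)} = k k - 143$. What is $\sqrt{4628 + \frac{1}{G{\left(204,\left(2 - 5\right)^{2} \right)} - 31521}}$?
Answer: $\frac{\sqrt{4616364662709}}{31583} \approx 68.029$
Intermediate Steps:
$G{\left(u,k \right)} = -143 + k^{2}$ ($G{\left(u,k \right)} = k^{2} - 143 = -143 + k^{2}$)
$\sqrt{4628 + \frac{1}{G{\left(204,\left(2 - 5\right)^{2} \right)} - 31521}} = \sqrt{4628 + \frac{1}{\left(-143 + \left(\left(2 - 5\right)^{2}\right)^{2}\right) - 31521}} = \sqrt{4628 + \frac{1}{\left(-143 + \left(\left(-3\right)^{2}\right)^{2}\right) - 31521}} = \sqrt{4628 + \frac{1}{\left(-143 + 9^{2}\right) - 31521}} = \sqrt{4628 + \frac{1}{\left(-143 + 81\right) - 31521}} = \sqrt{4628 + \frac{1}{-62 - 31521}} = \sqrt{4628 + \frac{1}{-31583}} = \sqrt{4628 - \frac{1}{31583}} = \sqrt{\frac{146166123}{31583}} = \frac{\sqrt{4616364662709}}{31583}$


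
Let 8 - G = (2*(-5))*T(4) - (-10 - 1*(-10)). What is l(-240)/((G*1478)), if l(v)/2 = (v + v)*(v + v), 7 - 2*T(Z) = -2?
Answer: 230400/39167 ≈ 5.8825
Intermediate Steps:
T(Z) = 9/2 (T(Z) = 7/2 - 1/2*(-2) = 7/2 + 1 = 9/2)
l(v) = 8*v**2 (l(v) = 2*((v + v)*(v + v)) = 2*((2*v)*(2*v)) = 2*(4*v**2) = 8*v**2)
G = 53 (G = 8 - ((2*(-5))*(9/2) - (-10 - 1*(-10))) = 8 - (-10*9/2 - (-10 + 10)) = 8 - (-45 - 1*0) = 8 - (-45 + 0) = 8 - 1*(-45) = 8 + 45 = 53)
l(-240)/((G*1478)) = (8*(-240)**2)/((53*1478)) = (8*57600)/78334 = 460800*(1/78334) = 230400/39167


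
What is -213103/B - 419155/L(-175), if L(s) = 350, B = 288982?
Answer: -6060141813/5057185 ≈ -1198.3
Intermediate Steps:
-213103/B - 419155/L(-175) = -213103/288982 - 419155/350 = -213103*1/288982 - 419155*1/350 = -213103/288982 - 83831/70 = -6060141813/5057185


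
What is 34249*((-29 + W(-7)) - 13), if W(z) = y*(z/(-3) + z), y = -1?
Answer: -3835888/3 ≈ -1.2786e+6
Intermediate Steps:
W(z) = -2*z/3 (W(z) = -(z/(-3) + z) = -(z*(-⅓) + z) = -(-z/3 + z) = -2*z/3)
34249*((-29 + W(-7)) - 13) = 34249*((-29 - ⅔*(-7)) - 13) = 34249*((-29 + 14/3) - 13) = 34249*(-73/3 - 13) = 34249*(-112/3) = -3835888/3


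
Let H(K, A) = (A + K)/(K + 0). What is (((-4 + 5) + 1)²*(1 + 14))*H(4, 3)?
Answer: 105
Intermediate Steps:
H(K, A) = (A + K)/K
(((-4 + 5) + 1)²*(1 + 14))*H(4, 3) = (((-4 + 5) + 1)²*(1 + 14))*((3 + 4)/4) = ((1 + 1)²*15)*((¼)*7) = (2²*15)*(7/4) = (4*15)*(7/4) = 60*(7/4) = 105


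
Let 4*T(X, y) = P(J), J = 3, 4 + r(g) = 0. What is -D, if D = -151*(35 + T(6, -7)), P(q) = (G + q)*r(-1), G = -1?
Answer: 4983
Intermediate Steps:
r(g) = -4 (r(g) = -4 + 0 = -4)
P(q) = 4 - 4*q (P(q) = (-1 + q)*(-4) = 4 - 4*q)
T(X, y) = -2 (T(X, y) = (4 - 4*3)/4 = (4 - 12)/4 = (¼)*(-8) = -2)
D = -4983 (D = -151*(35 - 2) = -151*33 = -4983)
-D = -1*(-4983) = 4983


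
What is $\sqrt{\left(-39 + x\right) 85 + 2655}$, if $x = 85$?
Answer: $\sqrt{6565} \approx 81.025$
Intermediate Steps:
$\sqrt{\left(-39 + x\right) 85 + 2655} = \sqrt{\left(-39 + 85\right) 85 + 2655} = \sqrt{46 \cdot 85 + 2655} = \sqrt{3910 + 2655} = \sqrt{6565}$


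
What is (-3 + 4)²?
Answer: 1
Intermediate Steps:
(-3 + 4)² = 1² = 1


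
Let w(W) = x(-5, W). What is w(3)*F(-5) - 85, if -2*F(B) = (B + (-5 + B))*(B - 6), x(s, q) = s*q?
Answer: 2305/2 ≈ 1152.5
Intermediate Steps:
x(s, q) = q*s
w(W) = -5*W (w(W) = W*(-5) = -5*W)
F(B) = -(-6 + B)*(-5 + 2*B)/2 (F(B) = -(B + (-5 + B))*(B - 6)/2 = -(-5 + 2*B)*(-6 + B)/2 = -(-6 + B)*(-5 + 2*B)/2)
w(3)*F(-5) - 85 = (-5*3)*(-15 - 1*(-5)² + (17/2)*(-5)) - 85 = -15*(-15 - 1*25 - 85/2) - 85 = -15*(-15 - 25 - 85/2) - 85 = -15*(-165/2) - 85 = 2475/2 - 85 = 2305/2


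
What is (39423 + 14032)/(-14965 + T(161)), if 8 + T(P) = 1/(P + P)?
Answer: -3442502/964261 ≈ -3.5701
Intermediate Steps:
T(P) = -8 + 1/(2*P) (T(P) = -8 + 1/(P + P) = -8 + 1/(2*P))
(39423 + 14032)/(-14965 + T(161)) = (39423 + 14032)/(-14965 + (-8 + (1/2)/161)) = 53455/(-14965 + (-8 + (1/2)*(1/161))) = 53455/(-14965 + (-8 + 1/322)) = 53455/(-14965 - 2575/322) = 53455/(-4821305/322) = 53455*(-322/4821305) = -3442502/964261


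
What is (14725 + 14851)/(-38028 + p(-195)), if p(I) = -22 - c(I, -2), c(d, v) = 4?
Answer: -14788/19027 ≈ -0.77721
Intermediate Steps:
p(I) = -26 (p(I) = -22 - 1*4 = -22 - 4 = -26)
(14725 + 14851)/(-38028 + p(-195)) = (14725 + 14851)/(-38028 - 26) = 29576/(-38054) = 29576*(-1/38054) = -14788/19027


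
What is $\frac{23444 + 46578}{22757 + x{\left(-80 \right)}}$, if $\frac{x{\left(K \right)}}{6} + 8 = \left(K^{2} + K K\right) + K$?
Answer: $\frac{70022}{99029} \approx 0.70709$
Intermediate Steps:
$x{\left(K \right)} = -48 + 6 K + 12 K^{2}$ ($x{\left(K \right)} = -48 + 6 \left(\left(K^{2} + K K\right) + K\right) = -48 + 6 \left(\left(K^{2} + K^{2}\right) + K\right) = -48 + 6 \left(2 K^{2} + K\right) = -48 + 6 \left(K + 2 K^{2}\right) = -48 + \left(6 K + 12 K^{2}\right) = -48 + 6 K + 12 K^{2}$)
$\frac{23444 + 46578}{22757 + x{\left(-80 \right)}} = \frac{23444 + 46578}{22757 + \left(-48 + 6 \left(-80\right) + 12 \left(-80\right)^{2}\right)} = \frac{70022}{22757 - -76272} = \frac{70022}{22757 + 76272} = \frac{70022}{99029}$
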